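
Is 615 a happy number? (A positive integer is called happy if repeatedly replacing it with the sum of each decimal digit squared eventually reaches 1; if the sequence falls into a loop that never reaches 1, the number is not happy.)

not happy

615 → 6² + 1² + 5² = 62
62 → 6² + 2² = 40
40 → 4² + 0² = 16
16 → 1² + 6² = 37
37 → 3² + 7² = 58
58 → 5² + 8² = 89
89 → 8² + 9² = 145
145 → 1² + 4² + 5² = 42
42 → 4² + 2² = 20
20 → 2² + 0² = 4
4 → 4² = 16  — 16 already seen; the sequence cycles without reaching 1.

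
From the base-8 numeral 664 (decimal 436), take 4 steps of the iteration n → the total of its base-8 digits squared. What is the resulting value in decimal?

25

436 = (6,6,4)_8 → 6² + 6² + 4² = 36 + 36 + 16 = 88
88 = (1,3,0)_8 → 1² + 3² + 0² = 1 + 9 + 0 = 10
10 = (1,2)_8 → 1² + 2² = 1 + 4 = 5
5 = (5)_8 → 5² = 25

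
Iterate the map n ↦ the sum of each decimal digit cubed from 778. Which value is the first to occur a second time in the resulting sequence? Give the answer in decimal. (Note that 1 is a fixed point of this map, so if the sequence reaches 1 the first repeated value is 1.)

778 → 7³ + 7³ + 8³ = 1198
1198 → 1³ + 1³ + 9³ + 8³ = 1243
1243 → 1³ + 2³ + 4³ + 3³ = 100
100 → 1³ + 0³ + 0³ = 1  — reached the fixed point 1.
1 → 1, so 1 is the first repeated value.

1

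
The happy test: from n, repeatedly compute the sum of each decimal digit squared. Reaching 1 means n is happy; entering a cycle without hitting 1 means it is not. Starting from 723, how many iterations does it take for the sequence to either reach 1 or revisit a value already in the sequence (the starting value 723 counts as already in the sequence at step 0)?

723 → 7² + 2² + 3² = 49 + 4 + 9 = 62
62 → 6² + 2² = 36 + 4 = 40
40 → 4² + 0² = 16 + 0 = 16
16 → 1² + 6² = 1 + 36 = 37
37 → 3² + 7² = 9 + 49 = 58
58 → 5² + 8² = 25 + 64 = 89
89 → 8² + 9² = 64 + 81 = 145
145 → 1² + 4² + 5² = 1 + 16 + 25 = 42
42 → 4² + 2² = 16 + 4 = 20
20 → 2² + 0² = 4 + 0 = 4
4 → 4² = 16  — 16 repeats.
That took 11 steps.

11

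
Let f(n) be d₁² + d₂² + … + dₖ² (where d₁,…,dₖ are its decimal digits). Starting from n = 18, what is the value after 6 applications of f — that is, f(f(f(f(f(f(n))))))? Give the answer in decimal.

18 → 65
65 → 61
61 → 37
37 → 58
58 → 89
89 → 145

145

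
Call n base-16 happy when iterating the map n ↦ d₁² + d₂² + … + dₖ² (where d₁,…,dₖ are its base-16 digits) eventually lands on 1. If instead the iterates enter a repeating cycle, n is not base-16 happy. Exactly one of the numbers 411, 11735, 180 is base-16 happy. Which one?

411: 411 → 203 → 265 → 82 → 29 → 170 → 200 → 208 → 169 → 181 → 146 → 85 → 50 → 13 → 169  — repeats 169 (not base-16 happy)
11735: 11735 → 391 → 114 → 53 → 34 → 8 → 64 → 16 → 1  — reaches 1 (base-16 happy)
180: 180 → 137 → 145 → 82 → 29 → 170 → 200 → 208 → 169 → 181 → 146 → 85 → 50 → 13 → 169  — repeats 169 (not base-16 happy)

11735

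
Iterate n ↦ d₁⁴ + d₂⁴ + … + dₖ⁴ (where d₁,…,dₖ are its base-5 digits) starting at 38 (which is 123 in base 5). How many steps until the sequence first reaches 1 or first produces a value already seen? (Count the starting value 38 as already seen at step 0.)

38 = (1,2,3)_5 → 1⁴ + 2⁴ + 3⁴ = 98
98 = (3,4,3)_5 → 3⁴ + 4⁴ + 3⁴ = 418
418 = (3,1,3,3)_5 → 3⁴ + 1⁴ + 3⁴ + 3⁴ = 244
244 = (1,4,3,4)_5 → 1⁴ + 4⁴ + 3⁴ + 4⁴ = 594
594 = (4,3,3,4)_5 → 4⁴ + 3⁴ + 3⁴ + 4⁴ = 674
674 = (1,0,1,4,4)_5 → 1⁴ + 0⁴ + 1⁴ + 4⁴ + 4⁴ = 514
514 = (4,0,2,4)_5 → 4⁴ + 0⁴ + 2⁴ + 4⁴ = 528
528 = (4,1,0,3)_5 → 4⁴ + 1⁴ + 0⁴ + 3⁴ = 338
338 = (2,3,2,3)_5 → 2⁴ + 3⁴ + 2⁴ + 3⁴ = 194
194 = (1,2,3,4)_5 → 1⁴ + 2⁴ + 3⁴ + 4⁴ = 354
354 = (2,4,0,4)_5 → 2⁴ + 4⁴ + 0⁴ + 4⁴ = 528  — 528 repeats.
That took 11 steps.

11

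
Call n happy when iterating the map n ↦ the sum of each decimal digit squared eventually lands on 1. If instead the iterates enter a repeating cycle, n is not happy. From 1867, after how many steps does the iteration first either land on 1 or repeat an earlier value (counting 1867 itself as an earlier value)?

12

1867 → 1² + 8² + 6² + 7² = 150
150 → 1² + 5² + 0² = 26
26 → 2² + 6² = 40
40 → 4² + 0² = 16
16 → 1² + 6² = 37
37 → 3² + 7² = 58
58 → 5² + 8² = 89
89 → 8² + 9² = 145
145 → 1² + 4² + 5² = 42
42 → 4² + 2² = 20
20 → 2² + 0² = 4
4 → 4² = 16  — 16 repeats.
That took 12 steps.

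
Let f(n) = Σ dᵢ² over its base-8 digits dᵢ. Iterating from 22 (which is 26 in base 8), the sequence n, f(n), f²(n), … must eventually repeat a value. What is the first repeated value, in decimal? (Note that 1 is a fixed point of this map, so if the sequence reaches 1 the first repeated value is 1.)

25

22 = (2,6)_8 → 2² + 6² = 4 + 36 = 40
40 = (5,0)_8 → 5² + 0² = 25 + 0 = 25
25 = (3,1)_8 → 3² + 1² = 9 + 1 = 10
10 = (1,2)_8 → 1² + 2² = 1 + 4 = 5
5 = (5)_8 → 5² = 25  — 25 already appeared earlier.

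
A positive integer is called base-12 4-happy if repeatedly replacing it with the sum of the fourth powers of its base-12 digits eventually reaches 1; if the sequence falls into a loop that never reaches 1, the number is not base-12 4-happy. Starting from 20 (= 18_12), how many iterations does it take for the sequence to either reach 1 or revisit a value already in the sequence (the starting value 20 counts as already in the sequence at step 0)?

20 = (1,8)_12 → 1⁴ + 8⁴ = 1 + 4096 = 4097
4097 = (2,4,5,5)_12 → 2⁴ + 4⁴ + 5⁴ + 5⁴ = 16 + 256 + 625 + 625 = 1522
1522 = (10,6,10)_12 → 10⁴ + 6⁴ + 10⁴ = 10000 + 1296 + 10000 = 21296
21296 = (1,0,3,10,8)_12 → 1⁴ + 0⁴ + 3⁴ + 10⁴ + 8⁴ = 1 + 0 + 81 + 10000 + 4096 = 14178
14178 = (8,2,5,6)_12 → 8⁴ + 2⁴ + 5⁴ + 6⁴ = 4096 + 16 + 625 + 1296 = 6033
6033 = (3,5,10,9)_12 → 3⁴ + 5⁴ + 10⁴ + 9⁴ = 81 + 625 + 10000 + 6561 = 17267
17267 = (9,11,10,11)_12 → 9⁴ + 11⁴ + 10⁴ + 11⁴ = 6561 + 14641 + 10000 + 14641 = 45843
45843 = (2,2,6,4,3)_12 → 2⁴ + 2⁴ + 6⁴ + 4⁴ + 3⁴ = 16 + 16 + 1296 + 256 + 81 = 1665
1665 = (11,6,9)_12 → 11⁴ + 6⁴ + 9⁴ = 14641 + 1296 + 6561 = 22498
22498 = (1,1,0,2,10)_12 → 1⁴ + 1⁴ + 0⁴ + 2⁴ + 10⁴ = 1 + 1 + 0 + 16 + 10000 = 10018
10018 = (5,9,6,10)_12 → 5⁴ + 9⁴ + 6⁴ + 10⁴ = 625 + 6561 + 1296 + 10000 = 18482
18482 = (10,8,4,2)_12 → 10⁴ + 8⁴ + 4⁴ + 2⁴ = 10000 + 4096 + 256 + 16 = 14368
14368 = (8,3,9,4)_12 → 8⁴ + 3⁴ + 9⁴ + 4⁴ = 4096 + 81 + 6561 + 256 = 10994
10994 = (6,4,4,2)_12 → 6⁴ + 4⁴ + 4⁴ + 2⁴ = 1296 + 256 + 256 + 16 = 1824
1824 = (1,0,8,0)_12 → 1⁴ + 0⁴ + 8⁴ + 0⁴ = 1 + 0 + 4096 + 0 = 4097  — 4097 repeats.
That took 15 steps.

15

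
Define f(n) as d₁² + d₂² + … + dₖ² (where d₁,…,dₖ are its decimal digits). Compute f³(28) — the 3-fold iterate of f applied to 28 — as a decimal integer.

28 → 2² + 8² = 68
68 → 6² + 8² = 100
100 → 1² + 0² + 0² = 1

1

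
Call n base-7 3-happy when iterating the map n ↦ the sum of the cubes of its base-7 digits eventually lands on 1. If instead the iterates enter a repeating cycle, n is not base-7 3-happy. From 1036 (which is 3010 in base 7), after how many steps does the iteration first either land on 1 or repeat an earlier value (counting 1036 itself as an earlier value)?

1036 = (3,0,1,0)_7 → 28
28 = (4,0)_7 → 64
64 = (1,2,1)_7 → 10
10 = (1,3)_7 → 28  — 28 repeats.
That took 4 steps.

4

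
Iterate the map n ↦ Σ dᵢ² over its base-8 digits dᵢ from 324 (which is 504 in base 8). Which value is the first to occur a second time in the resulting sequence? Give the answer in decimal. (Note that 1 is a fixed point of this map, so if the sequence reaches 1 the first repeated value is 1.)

324 = (5,0,4)_8 → 5² + 0² + 4² = 25 + 0 + 16 = 41
41 = (5,1)_8 → 5² + 1² = 25 + 1 = 26
26 = (3,2)_8 → 3² + 2² = 9 + 4 = 13
13 = (1,5)_8 → 1² + 5² = 1 + 25 = 26  — 26 already appeared earlier.

26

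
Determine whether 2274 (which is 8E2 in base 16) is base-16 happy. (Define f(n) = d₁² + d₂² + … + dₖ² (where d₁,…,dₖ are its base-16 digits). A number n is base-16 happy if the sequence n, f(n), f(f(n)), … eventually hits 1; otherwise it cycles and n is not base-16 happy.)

base-16 happy

2274 = (8,14,2)_16 → 264
264 = (1,0,8)_16 → 65
65 = (4,1)_16 → 17
17 = (1,1)_16 → 2
2 = (2)_16 → 4
4 = (4)_16 → 16
16 = (1,0)_16 → 1  — reached 1.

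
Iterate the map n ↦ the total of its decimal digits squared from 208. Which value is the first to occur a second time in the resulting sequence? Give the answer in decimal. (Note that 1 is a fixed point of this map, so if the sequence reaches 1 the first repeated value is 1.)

208 → 2² + 0² + 8² = 68
68 → 6² + 8² = 100
100 → 1² + 0² + 0² = 1  — reached the fixed point 1.
1 → 1, so 1 is the first repeated value.

1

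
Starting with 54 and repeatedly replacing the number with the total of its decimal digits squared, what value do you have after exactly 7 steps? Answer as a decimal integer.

89

54 → 5² + 4² = 25 + 16 = 41
41 → 4² + 1² = 16 + 1 = 17
17 → 1² + 7² = 1 + 49 = 50
50 → 5² + 0² = 25 + 0 = 25
25 → 2² + 5² = 4 + 25 = 29
29 → 2² + 9² = 4 + 81 = 85
85 → 8² + 5² = 64 + 25 = 89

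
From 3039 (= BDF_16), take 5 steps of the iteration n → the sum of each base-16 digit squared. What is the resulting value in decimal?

146

3039 = (11,13,15)_16 → 11² + 13² + 15² = 121 + 169 + 225 = 515
515 = (2,0,3)_16 → 2² + 0² + 3² = 4 + 0 + 9 = 13
13 = (13)_16 → 13² = 169
169 = (10,9)_16 → 10² + 9² = 100 + 81 = 181
181 = (11,5)_16 → 11² + 5² = 121 + 25 = 146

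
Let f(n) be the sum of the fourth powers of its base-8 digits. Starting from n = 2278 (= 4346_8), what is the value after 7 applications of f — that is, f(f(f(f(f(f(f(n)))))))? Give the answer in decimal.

4818

2278 = (4,3,4,6)_8 → 4⁴ + 3⁴ + 4⁴ + 6⁴ = 1889
1889 = (3,5,4,1)_8 → 3⁴ + 5⁴ + 4⁴ + 1⁴ = 963
963 = (1,7,0,3)_8 → 1⁴ + 7⁴ + 0⁴ + 3⁴ = 2483
2483 = (4,6,6,3)_8 → 4⁴ + 6⁴ + 6⁴ + 3⁴ = 2929
2929 = (5,5,6,1)_8 → 5⁴ + 5⁴ + 6⁴ + 1⁴ = 2547
2547 = (4,7,6,3)_8 → 4⁴ + 7⁴ + 6⁴ + 3⁴ = 4034
4034 = (7,7,0,2)_8 → 7⁴ + 7⁴ + 0⁴ + 2⁴ = 4818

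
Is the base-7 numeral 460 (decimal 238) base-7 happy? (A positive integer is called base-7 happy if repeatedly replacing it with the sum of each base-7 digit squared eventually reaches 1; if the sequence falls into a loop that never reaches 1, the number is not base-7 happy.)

238 = (4,6,0)_7 → 4² + 6² + 0² = 52
52 = (1,0,3)_7 → 1² + 0² + 3² = 10
10 = (1,3)_7 → 1² + 3² = 10  — 10 already seen; the sequence cycles without reaching 1.

not base-7 happy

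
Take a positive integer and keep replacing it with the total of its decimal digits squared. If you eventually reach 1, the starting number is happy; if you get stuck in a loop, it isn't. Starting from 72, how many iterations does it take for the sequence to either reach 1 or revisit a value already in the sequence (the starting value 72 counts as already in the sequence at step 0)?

72 → 7² + 2² = 53
53 → 5² + 3² = 34
34 → 3² + 4² = 25
25 → 2² + 5² = 29
29 → 2² + 9² = 85
85 → 8² + 5² = 89
89 → 8² + 9² = 145
145 → 1² + 4² + 5² = 42
42 → 4² + 2² = 20
20 → 2² + 0² = 4
4 → 4² = 16
16 → 1² + 6² = 37
37 → 3² + 7² = 58
58 → 5² + 8² = 89  — 89 repeats.
That took 14 steps.

14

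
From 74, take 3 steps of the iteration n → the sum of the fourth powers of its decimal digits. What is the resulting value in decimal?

74 → 7⁴ + 4⁴ = 2657
2657 → 2⁴ + 6⁴ + 5⁴ + 7⁴ = 4338
4338 → 4⁴ + 3⁴ + 3⁴ + 8⁴ = 4514

4514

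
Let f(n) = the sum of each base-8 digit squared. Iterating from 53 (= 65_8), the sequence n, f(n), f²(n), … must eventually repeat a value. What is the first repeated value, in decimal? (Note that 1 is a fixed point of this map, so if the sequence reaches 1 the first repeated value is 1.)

16

53 = (6,5)_8 → 6² + 5² = 61
61 = (7,5)_8 → 7² + 5² = 74
74 = (1,1,2)_8 → 1² + 1² + 2² = 6
6 = (6)_8 → 6² = 36
36 = (4,4)_8 → 4² + 4² = 32
32 = (4,0)_8 → 4² + 0² = 16
16 = (2,0)_8 → 2² + 0² = 4
4 = (4)_8 → 4² = 16  — 16 already appeared earlier.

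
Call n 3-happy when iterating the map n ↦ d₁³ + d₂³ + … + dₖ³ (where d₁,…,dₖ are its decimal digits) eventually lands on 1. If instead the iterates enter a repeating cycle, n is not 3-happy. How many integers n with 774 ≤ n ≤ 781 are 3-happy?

1

774: 774 → 750 → 468 → 792 → 1080 → 513 → 153 → 153  — not 3-happy
775: 775 → 811 → 514 → 190 → 730 → 370 → 370  — not 3-happy
776: 776 → 902 → 737 → 713 → 371 → 371  — not 3-happy
777: 777 → 1029 → 738 → 882 → 1032 → 36 → 243 → 99 → 1458 → 702 → 351 → 153 → 153  — not 3-happy
778: 778 → 1198 → 1243 → 100 → 1  — 3-happy
779: 779 → 1415 → 191 → 731 → 371 → 371  — not 3-happy
780: 780 → 855 → 762 → 567 → 684 → 792 → 1080 → 513 → 153 → 153  — not 3-happy
781: 781 → 856 → 853 → 664 → 496 → 1009 → 730 → 370 → 370  — not 3-happy
3-happy: 778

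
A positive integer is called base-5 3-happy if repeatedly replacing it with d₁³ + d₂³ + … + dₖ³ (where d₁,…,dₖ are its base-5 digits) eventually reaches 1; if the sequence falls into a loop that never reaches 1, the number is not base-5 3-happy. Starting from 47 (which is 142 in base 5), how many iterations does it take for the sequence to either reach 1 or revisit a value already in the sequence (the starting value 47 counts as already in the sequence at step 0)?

47 = (1,4,2)_5 → 1³ + 4³ + 2³ = 73
73 = (2,4,3)_5 → 2³ + 4³ + 3³ = 99
99 = (3,4,4)_5 → 3³ + 4³ + 4³ = 155
155 = (1,1,1,0)_5 → 1³ + 1³ + 1³ + 0³ = 3
3 = (3)_5 → 3³ = 27
27 = (1,0,2)_5 → 1³ + 0³ + 2³ = 9
9 = (1,4)_5 → 1³ + 4³ = 65
65 = (2,3,0)_5 → 2³ + 3³ + 0³ = 35
35 = (1,2,0)_5 → 1³ + 2³ + 0³ = 9  — 9 repeats.
That took 9 steps.

9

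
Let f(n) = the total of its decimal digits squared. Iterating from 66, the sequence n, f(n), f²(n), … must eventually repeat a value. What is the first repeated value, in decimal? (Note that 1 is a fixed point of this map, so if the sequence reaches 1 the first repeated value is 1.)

66 → 6² + 6² = 36 + 36 = 72
72 → 7² + 2² = 49 + 4 = 53
53 → 5² + 3² = 25 + 9 = 34
34 → 3² + 4² = 9 + 16 = 25
25 → 2² + 5² = 4 + 25 = 29
29 → 2² + 9² = 4 + 81 = 85
85 → 8² + 5² = 64 + 25 = 89
89 → 8² + 9² = 64 + 81 = 145
145 → 1² + 4² + 5² = 1 + 16 + 25 = 42
42 → 4² + 2² = 16 + 4 = 20
20 → 2² + 0² = 4 + 0 = 4
4 → 4² = 16
16 → 1² + 6² = 1 + 36 = 37
37 → 3² + 7² = 9 + 49 = 58
58 → 5² + 8² = 25 + 64 = 89  — 89 already appeared earlier.

89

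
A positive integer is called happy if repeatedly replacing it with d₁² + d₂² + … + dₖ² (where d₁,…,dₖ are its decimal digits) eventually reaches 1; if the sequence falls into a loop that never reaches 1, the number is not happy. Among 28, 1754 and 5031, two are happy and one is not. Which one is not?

28: 28 → 68 → 100 → 1  — reaches 1 (happy)
1754: 1754 → 91 → 82 → 68 → 100 → 1  — reaches 1 (happy)
5031: 5031 → 35 → 34 → 25 → 29 → 85 → 89 → 145 → 42 → 20 → 4 → 16 → 37 → 58 → 89  — repeats 89 (not happy)

5031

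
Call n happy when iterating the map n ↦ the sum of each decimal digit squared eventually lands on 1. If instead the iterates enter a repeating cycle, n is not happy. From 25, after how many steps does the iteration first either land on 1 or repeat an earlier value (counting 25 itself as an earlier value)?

25 → 2² + 5² = 4 + 25 = 29
29 → 2² + 9² = 4 + 81 = 85
85 → 8² + 5² = 64 + 25 = 89
89 → 8² + 9² = 64 + 81 = 145
145 → 1² + 4² + 5² = 1 + 16 + 25 = 42
42 → 4² + 2² = 16 + 4 = 20
20 → 2² + 0² = 4 + 0 = 4
4 → 4² = 16
16 → 1² + 6² = 1 + 36 = 37
37 → 3² + 7² = 9 + 49 = 58
58 → 5² + 8² = 25 + 64 = 89  — 89 repeats.
That took 11 steps.

11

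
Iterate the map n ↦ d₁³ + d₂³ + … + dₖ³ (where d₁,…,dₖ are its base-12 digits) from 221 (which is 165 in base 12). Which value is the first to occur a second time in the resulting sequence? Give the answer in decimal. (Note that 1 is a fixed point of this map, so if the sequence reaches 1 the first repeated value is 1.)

342

221 = (1,6,5)_12 → 1³ + 6³ + 5³ = 342
342 = (2,4,6)_12 → 2³ + 4³ + 6³ = 288
288 = (2,0,0)_12 → 2³ + 0³ + 0³ = 8
8 = (8)_12 → 8³ = 512
512 = (3,6,8)_12 → 3³ + 6³ + 8³ = 755
755 = (5,2,11)_12 → 5³ + 2³ + 11³ = 1464
1464 = (10,2,0)_12 → 10³ + 2³ + 0³ = 1008
1008 = (7,0,0)_12 → 7³ + 0³ + 0³ = 343
343 = (2,4,7)_12 → 2³ + 4³ + 7³ = 415
415 = (2,10,7)_12 → 2³ + 10³ + 7³ = 1351
1351 = (9,4,7)_12 → 9³ + 4³ + 7³ = 1136
1136 = (7,10,8)_12 → 7³ + 10³ + 8³ = 1855
1855 = (1,0,10,7)_12 → 1³ + 0³ + 10³ + 7³ = 1344
1344 = (9,4,0)_12 → 9³ + 4³ + 0³ = 793
793 = (5,6,1)_12 → 5³ + 6³ + 1³ = 342  — 342 already appeared earlier.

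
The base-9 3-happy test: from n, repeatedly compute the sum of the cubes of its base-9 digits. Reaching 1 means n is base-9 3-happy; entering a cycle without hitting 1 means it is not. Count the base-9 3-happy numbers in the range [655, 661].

1

655: 655 → 855 → 127 → 127  (repeats 127)
656: 656 → 1024 → 496 → 218 → 232 → 694 → 638 → 1198 → 470 → 476 → 980 → 540 → 432 → 152 → 856 → 128 → 134 → 638  (repeats 638)
657: 657 → 513 → 243 → 27 → 27  (repeats 27)
658: 658 → 514 → 244 → 28 → 28  (repeats 28)
659: 659 → 521 → 755 → 521  (repeats 521)
660: 660 → 540 → 432 → 152 → 856 → 128 → 134 → 638 → 1198 → 470 → 476 → 980 → 540  (repeats 540)
661: 661 → 577 → 345 → 99 → 9 → 1  (reaches 1)
base-9 3-happy: 661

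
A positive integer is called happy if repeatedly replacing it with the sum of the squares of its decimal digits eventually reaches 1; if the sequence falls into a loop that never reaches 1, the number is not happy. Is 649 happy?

649 → 133
133 → 19
19 → 82
82 → 68
68 → 100
100 → 1  — reached 1.

happy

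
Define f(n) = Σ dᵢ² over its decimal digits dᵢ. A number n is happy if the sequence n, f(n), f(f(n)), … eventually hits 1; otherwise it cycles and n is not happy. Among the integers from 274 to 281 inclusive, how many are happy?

274: 274 → 69 → 117 → 51 → 26 → 40 → 16 → 37 → 58 → 89 → 145 → 42 → 20 → 4 → 16  — not happy
275: 275 → 78 → 113 → 11 → 2 → 4 → 16 → 37 → 58 → 89 → 145 → 42 → 20 → 4  — not happy
276: 276 → 89 → 145 → 42 → 20 → 4 → 16 → 37 → 58 → 89  — not happy
277: 277 → 102 → 5 → 25 → 29 → 85 → 89 → 145 → 42 → 20 → 4 → 16 → 37 → 58 → 89  — not happy
278: 278 → 117 → 51 → 26 → 40 → 16 → 37 → 58 → 89 → 145 → 42 → 20 → 4 → 16  — not happy
279: 279 → 134 → 26 → 40 → 16 → 37 → 58 → 89 → 145 → 42 → 20 → 4 → 16  — not happy
280: 280 → 68 → 100 → 1  — happy
281: 281 → 69 → 117 → 51 → 26 → 40 → 16 → 37 → 58 → 89 → 145 → 42 → 20 → 4 → 16  — not happy
happy: 280

1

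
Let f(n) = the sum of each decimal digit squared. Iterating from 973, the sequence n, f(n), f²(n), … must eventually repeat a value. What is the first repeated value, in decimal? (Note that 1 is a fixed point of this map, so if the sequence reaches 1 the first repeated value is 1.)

973 → 139
139 → 91
91 → 82
82 → 68
68 → 100
100 → 1  — reached the fixed point 1.
1 → 1, so 1 is the first repeated value.

1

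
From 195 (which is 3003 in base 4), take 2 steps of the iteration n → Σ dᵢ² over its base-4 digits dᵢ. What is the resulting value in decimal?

195 = (3,0,0,3)_4 → 3² + 0² + 0² + 3² = 18
18 = (1,0,2)_4 → 1² + 0² + 2² = 5

5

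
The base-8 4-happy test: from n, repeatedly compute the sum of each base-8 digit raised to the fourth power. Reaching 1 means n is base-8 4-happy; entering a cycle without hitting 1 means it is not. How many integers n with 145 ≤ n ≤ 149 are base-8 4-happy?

2

145: 145 → 33 → 257 → 257  (repeats 257)
146: 146 → 48 → 1296 → 288 → 512 → 1  (reaches 1)
147: 147 → 113 → 1298 → 304 → 1552 → 97 → 258 → 272 → 272  (repeats 272)
148: 148 → 288 → 512 → 1  (reaches 1)
149: 149 → 657 → 34 → 272 → 272  (repeats 272)
base-8 4-happy: 146, 148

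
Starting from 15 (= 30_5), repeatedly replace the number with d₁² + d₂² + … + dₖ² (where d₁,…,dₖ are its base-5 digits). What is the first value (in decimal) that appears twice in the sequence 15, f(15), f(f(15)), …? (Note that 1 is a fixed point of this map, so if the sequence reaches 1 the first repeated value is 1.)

13

15 = (3,0)_5 → 9
9 = (1,4)_5 → 17
17 = (3,2)_5 → 13
13 = (2,3)_5 → 13  — 13 already appeared earlier.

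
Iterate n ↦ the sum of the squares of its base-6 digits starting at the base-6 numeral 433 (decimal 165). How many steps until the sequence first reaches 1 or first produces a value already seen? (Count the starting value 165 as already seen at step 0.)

10

165 = (4,3,3)_6 → 4² + 3² + 3² = 16 + 9 + 9 = 34
34 = (5,4)_6 → 5² + 4² = 25 + 16 = 41
41 = (1,0,5)_6 → 1² + 0² + 5² = 1 + 0 + 25 = 26
26 = (4,2)_6 → 4² + 2² = 16 + 4 = 20
20 = (3,2)_6 → 3² + 2² = 9 + 4 = 13
13 = (2,1)_6 → 2² + 1² = 4 + 1 = 5
5 = (5)_6 → 5² = 25
25 = (4,1)_6 → 4² + 1² = 16 + 1 = 17
17 = (2,5)_6 → 2² + 5² = 4 + 25 = 29
29 = (4,5)_6 → 4² + 5² = 16 + 25 = 41  — 41 repeats.
That took 10 steps.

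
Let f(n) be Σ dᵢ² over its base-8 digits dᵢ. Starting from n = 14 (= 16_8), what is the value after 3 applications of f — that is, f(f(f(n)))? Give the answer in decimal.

26

14 = (1,6)_8 → 1² + 6² = 37
37 = (4,5)_8 → 4² + 5² = 41
41 = (5,1)_8 → 5² + 1² = 26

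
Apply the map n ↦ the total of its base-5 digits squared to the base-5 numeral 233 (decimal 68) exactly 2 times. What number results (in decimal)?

68 = (2,3,3)_5 → 2² + 3² + 3² = 4 + 9 + 9 = 22
22 = (4,2)_5 → 4² + 2² = 16 + 4 = 20

20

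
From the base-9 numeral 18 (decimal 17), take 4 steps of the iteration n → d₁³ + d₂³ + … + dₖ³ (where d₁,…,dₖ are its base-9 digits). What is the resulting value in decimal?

17 = (1,8)_9 → 513
513 = (6,3,0)_9 → 243
243 = (3,0,0)_9 → 27
27 = (3,0)_9 → 27

27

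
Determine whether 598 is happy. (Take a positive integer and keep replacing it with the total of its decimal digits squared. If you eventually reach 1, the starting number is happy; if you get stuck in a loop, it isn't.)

598 → 5² + 9² + 8² = 170
170 → 1² + 7² + 0² = 50
50 → 5² + 0² = 25
25 → 2² + 5² = 29
29 → 2² + 9² = 85
85 → 8² + 5² = 89
89 → 8² + 9² = 145
145 → 1² + 4² + 5² = 42
42 → 4² + 2² = 20
20 → 2² + 0² = 4
4 → 4² = 16
16 → 1² + 6² = 37
37 → 3² + 7² = 58
58 → 5² + 8² = 89  — 89 already seen; the sequence cycles without reaching 1.

not happy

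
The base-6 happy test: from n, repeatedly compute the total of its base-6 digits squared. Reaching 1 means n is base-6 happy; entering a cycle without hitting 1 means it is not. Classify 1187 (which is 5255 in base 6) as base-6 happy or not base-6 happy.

1187 = (5,2,5,5)_6 → 5² + 2² + 5² + 5² = 25 + 4 + 25 + 25 = 79
79 = (2,1,1)_6 → 2² + 1² + 1² = 4 + 1 + 1 = 6
6 = (1,0)_6 → 1² + 0² = 1 + 0 = 1  — reached 1.

base-6 happy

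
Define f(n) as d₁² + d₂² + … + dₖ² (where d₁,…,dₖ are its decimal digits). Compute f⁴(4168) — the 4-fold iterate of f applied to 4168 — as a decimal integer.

4168 → 4² + 1² + 6² + 8² = 16 + 1 + 36 + 64 = 117
117 → 1² + 1² + 7² = 1 + 1 + 49 = 51
51 → 5² + 1² = 25 + 1 = 26
26 → 2² + 6² = 4 + 36 = 40

40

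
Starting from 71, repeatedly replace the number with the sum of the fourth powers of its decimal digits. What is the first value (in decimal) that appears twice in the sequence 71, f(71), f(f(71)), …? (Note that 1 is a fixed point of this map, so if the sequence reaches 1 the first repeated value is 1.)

71 → 7⁴ + 1⁴ = 2401 + 1 = 2402
2402 → 2⁴ + 4⁴ + 0⁴ + 2⁴ = 16 + 256 + 0 + 16 = 288
288 → 2⁴ + 8⁴ + 8⁴ = 16 + 4096 + 4096 = 8208
8208 → 8⁴ + 2⁴ + 0⁴ + 8⁴ = 4096 + 16 + 0 + 4096 = 8208  — 8208 already appeared earlier.

8208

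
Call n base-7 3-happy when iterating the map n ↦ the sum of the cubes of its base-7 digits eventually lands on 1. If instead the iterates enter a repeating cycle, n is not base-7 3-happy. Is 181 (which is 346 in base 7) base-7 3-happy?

181 = (3,4,6)_7 → 3³ + 4³ + 6³ = 307
307 = (6,1,6)_7 → 6³ + 1³ + 6³ = 433
433 = (1,1,5,6)_7 → 1³ + 1³ + 5³ + 6³ = 343
343 = (1,0,0,0)_7 → 1³ + 0³ + 0³ + 0³ = 1  — reached 1.

base-7 3-happy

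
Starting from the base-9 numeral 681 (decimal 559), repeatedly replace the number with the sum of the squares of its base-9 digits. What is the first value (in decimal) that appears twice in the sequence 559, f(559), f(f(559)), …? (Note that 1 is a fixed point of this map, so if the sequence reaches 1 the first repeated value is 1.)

1

559 = (6,8,1)_9 → 101
101 = (1,2,2)_9 → 9
9 = (1,0)_9 → 1  — reached the fixed point 1.
1 → 1, so 1 is the first repeated value.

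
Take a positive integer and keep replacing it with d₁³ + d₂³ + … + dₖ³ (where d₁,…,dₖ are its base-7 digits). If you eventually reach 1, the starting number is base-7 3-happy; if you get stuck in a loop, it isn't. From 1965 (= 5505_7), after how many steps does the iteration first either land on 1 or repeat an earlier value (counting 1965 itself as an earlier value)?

1965 = (5,5,0,5)_7 → 5³ + 5³ + 0³ + 5³ = 375
375 = (1,0,4,4)_7 → 1³ + 0³ + 4³ + 4³ = 129
129 = (2,4,3)_7 → 2³ + 4³ + 3³ = 99
99 = (2,0,1)_7 → 2³ + 0³ + 1³ = 9
9 = (1,2)_7 → 1³ + 2³ = 9  — 9 repeats.
That took 5 steps.

5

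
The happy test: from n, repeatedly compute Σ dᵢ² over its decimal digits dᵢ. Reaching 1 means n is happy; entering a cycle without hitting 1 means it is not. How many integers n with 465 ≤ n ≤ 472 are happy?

1

465: 465 → 77 → 98 → 145 → 42 → 20 → 4 → 16 → 37 → 58 → 89 → 145  (repeats 145)
466: 466 → 88 → 128 → 69 → 117 → 51 → 26 → 40 → 16 → 37 → 58 → 89 → 145 → 42 → 20 → 4 → 16  (repeats 16)
467: 467 → 101 → 2 → 4 → 16 → 37 → 58 → 89 → 145 → 42 → 20 → 4  (repeats 4)
468: 468 → 116 → 38 → 73 → 58 → 89 → 145 → 42 → 20 → 4 → 16 → 37 → 58  (repeats 58)
469: 469 → 133 → 19 → 82 → 68 → 100 → 1  (reaches 1)
470: 470 → 65 → 61 → 37 → 58 → 89 → 145 → 42 → 20 → 4 → 16 → 37  (repeats 37)
471: 471 → 66 → 72 → 53 → 34 → 25 → 29 → 85 → 89 → 145 → 42 → 20 → 4 → 16 → 37 → 58 → 89  (repeats 89)
472: 472 → 69 → 117 → 51 → 26 → 40 → 16 → 37 → 58 → 89 → 145 → 42 → 20 → 4 → 16  (repeats 16)
happy: 469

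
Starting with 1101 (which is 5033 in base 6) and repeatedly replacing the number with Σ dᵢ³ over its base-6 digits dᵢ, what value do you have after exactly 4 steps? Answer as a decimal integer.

36

1101 = (5,0,3,3)_6 → 5³ + 0³ + 3³ + 3³ = 179
179 = (4,5,5)_6 → 4³ + 5³ + 5³ = 314
314 = (1,2,4,2)_6 → 1³ + 2³ + 4³ + 2³ = 81
81 = (2,1,3)_6 → 2³ + 1³ + 3³ = 36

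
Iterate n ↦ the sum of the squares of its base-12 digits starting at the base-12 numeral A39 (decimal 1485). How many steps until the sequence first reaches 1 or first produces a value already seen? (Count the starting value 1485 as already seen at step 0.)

7

1485 = (10,3,9)_12 → 190
190 = (1,3,10)_12 → 110
110 = (9,2)_12 → 85
85 = (7,1)_12 → 50
50 = (4,2)_12 → 20
20 = (1,8)_12 → 65
65 = (5,5)_12 → 50  — 50 repeats.
That took 7 steps.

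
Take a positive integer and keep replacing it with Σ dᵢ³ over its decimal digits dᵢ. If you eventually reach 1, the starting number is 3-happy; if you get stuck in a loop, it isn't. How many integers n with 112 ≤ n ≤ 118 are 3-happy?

1

112: 112 → 10 → 1  (reaches 1)
113: 113 → 29 → 737 → 713 → 371 → 371  (repeats 371)
114: 114 → 66 → 432 → 99 → 1458 → 702 → 351 → 153 → 153  (repeats 153)
115: 115 → 127 → 352 → 160 → 217 → 352  (repeats 352)
116: 116 → 218 → 521 → 134 → 92 → 737 → 713 → 371 → 371  (repeats 371)
117: 117 → 345 → 216 → 225 → 141 → 66 → 432 → 99 → 1458 → 702 → 351 → 153 → 153  (repeats 153)
118: 118 → 514 → 190 → 730 → 370 → 370  (repeats 370)
3-happy: 112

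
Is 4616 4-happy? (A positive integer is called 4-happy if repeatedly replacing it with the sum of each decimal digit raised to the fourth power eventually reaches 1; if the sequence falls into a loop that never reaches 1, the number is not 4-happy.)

not 4-happy

4616 → 4⁴ + 6⁴ + 1⁴ + 6⁴ = 256 + 1296 + 1 + 1296 = 2849
2849 → 2⁴ + 8⁴ + 4⁴ + 9⁴ = 16 + 4096 + 256 + 6561 = 10929
10929 → 1⁴ + 0⁴ + 9⁴ + 2⁴ + 9⁴ = 1 + 0 + 6561 + 16 + 6561 = 13139
13139 → 1⁴ + 3⁴ + 1⁴ + 3⁴ + 9⁴ = 1 + 81 + 1 + 81 + 6561 = 6725
6725 → 6⁴ + 7⁴ + 2⁴ + 5⁴ = 1296 + 2401 + 16 + 625 = 4338
4338 → 4⁴ + 3⁴ + 3⁴ + 8⁴ = 256 + 81 + 81 + 4096 = 4514
4514 → 4⁴ + 5⁴ + 1⁴ + 4⁴ = 256 + 625 + 1 + 256 = 1138
1138 → 1⁴ + 1⁴ + 3⁴ + 8⁴ = 1 + 1 + 81 + 4096 = 4179
4179 → 4⁴ + 1⁴ + 7⁴ + 9⁴ = 256 + 1 + 2401 + 6561 = 9219
9219 → 9⁴ + 2⁴ + 1⁴ + 9⁴ = 6561 + 16 + 1 + 6561 = 13139  — 13139 already seen; the sequence cycles without reaching 1.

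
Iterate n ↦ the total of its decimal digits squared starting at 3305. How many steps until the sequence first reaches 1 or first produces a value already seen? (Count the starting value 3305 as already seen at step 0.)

13

3305 → 3² + 3² + 0² + 5² = 9 + 9 + 0 + 25 = 43
43 → 4² + 3² = 16 + 9 = 25
25 → 2² + 5² = 4 + 25 = 29
29 → 2² + 9² = 4 + 81 = 85
85 → 8² + 5² = 64 + 25 = 89
89 → 8² + 9² = 64 + 81 = 145
145 → 1² + 4² + 5² = 1 + 16 + 25 = 42
42 → 4² + 2² = 16 + 4 = 20
20 → 2² + 0² = 4 + 0 = 4
4 → 4² = 16
16 → 1² + 6² = 1 + 36 = 37
37 → 3² + 7² = 9 + 49 = 58
58 → 5² + 8² = 25 + 64 = 89  — 89 repeats.
That took 13 steps.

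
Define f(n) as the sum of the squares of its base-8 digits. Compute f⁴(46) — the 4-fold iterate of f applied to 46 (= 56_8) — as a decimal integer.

36

46 = (5,6)_8 → 5² + 6² = 25 + 36 = 61
61 = (7,5)_8 → 7² + 5² = 49 + 25 = 74
74 = (1,1,2)_8 → 1² + 1² + 2² = 1 + 1 + 4 = 6
6 = (6)_8 → 6² = 36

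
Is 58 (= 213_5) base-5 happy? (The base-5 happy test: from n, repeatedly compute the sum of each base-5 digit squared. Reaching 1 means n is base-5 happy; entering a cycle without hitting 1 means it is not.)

58 = (2,1,3)_5 → 2² + 1² + 3² = 14
14 = (2,4)_5 → 2² + 4² = 20
20 = (4,0)_5 → 4² + 0² = 16
16 = (3,1)_5 → 3² + 1² = 10
10 = (2,0)_5 → 2² + 0² = 4
4 = (4)_5 → 4² = 16  — 16 already seen; the sequence cycles without reaching 1.

not base-5 happy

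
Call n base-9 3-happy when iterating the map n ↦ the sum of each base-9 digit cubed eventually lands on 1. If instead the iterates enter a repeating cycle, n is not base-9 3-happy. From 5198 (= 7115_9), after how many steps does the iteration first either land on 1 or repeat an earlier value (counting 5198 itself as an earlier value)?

12

5198 = (7,1,1,5)_9 → 7³ + 1³ + 1³ + 5³ = 343 + 1 + 1 + 125 = 470
470 = (5,7,2)_9 → 5³ + 7³ + 2³ = 125 + 343 + 8 = 476
476 = (5,7,8)_9 → 5³ + 7³ + 8³ = 125 + 343 + 512 = 980
980 = (1,3,0,8)_9 → 1³ + 3³ + 0³ + 8³ = 1 + 27 + 0 + 512 = 540
540 = (6,6,0)_9 → 6³ + 6³ + 0³ = 216 + 216 + 0 = 432
432 = (5,3,0)_9 → 5³ + 3³ + 0³ = 125 + 27 + 0 = 152
152 = (1,7,8)_9 → 1³ + 7³ + 8³ = 1 + 343 + 512 = 856
856 = (1,1,5,1)_9 → 1³ + 1³ + 5³ + 1³ = 1 + 1 + 125 + 1 = 128
128 = (1,5,2)_9 → 1³ + 5³ + 2³ = 1 + 125 + 8 = 134
134 = (1,5,8)_9 → 1³ + 5³ + 8³ = 1 + 125 + 512 = 638
638 = (7,7,8)_9 → 7³ + 7³ + 8³ = 343 + 343 + 512 = 1198
1198 = (1,5,7,1)_9 → 1³ + 5³ + 7³ + 1³ = 1 + 125 + 343 + 1 = 470  — 470 repeats.
That took 12 steps.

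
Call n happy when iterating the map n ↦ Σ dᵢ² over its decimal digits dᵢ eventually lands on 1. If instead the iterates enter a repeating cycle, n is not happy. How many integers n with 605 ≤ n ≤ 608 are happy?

1

605: 605 → 61 → 37 → 58 → 89 → 145 → 42 → 20 → 4 → 16 → 37  (repeats 37)
606: 606 → 72 → 53 → 34 → 25 → 29 → 85 → 89 → 145 → 42 → 20 → 4 → 16 → 37 → 58 → 89  (repeats 89)
607: 607 → 85 → 89 → 145 → 42 → 20 → 4 → 16 → 37 → 58 → 89  (repeats 89)
608: 608 → 100 → 1  (reaches 1)
happy: 608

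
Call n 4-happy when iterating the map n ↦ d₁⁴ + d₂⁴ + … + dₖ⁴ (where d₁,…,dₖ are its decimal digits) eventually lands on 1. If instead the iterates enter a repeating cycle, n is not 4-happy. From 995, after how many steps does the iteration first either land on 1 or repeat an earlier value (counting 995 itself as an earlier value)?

5

995 → 9⁴ + 9⁴ + 5⁴ = 13747
13747 → 1⁴ + 3⁴ + 7⁴ + 4⁴ + 7⁴ = 5140
5140 → 5⁴ + 1⁴ + 4⁴ + 0⁴ = 882
882 → 8⁴ + 8⁴ + 2⁴ = 8208
8208 → 8⁴ + 2⁴ + 0⁴ + 8⁴ = 8208  — 8208 repeats.
That took 5 steps.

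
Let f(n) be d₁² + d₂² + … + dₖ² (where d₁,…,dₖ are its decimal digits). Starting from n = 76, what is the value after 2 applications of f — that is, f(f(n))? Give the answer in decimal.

89

76 → 7² + 6² = 49 + 36 = 85
85 → 8² + 5² = 64 + 25 = 89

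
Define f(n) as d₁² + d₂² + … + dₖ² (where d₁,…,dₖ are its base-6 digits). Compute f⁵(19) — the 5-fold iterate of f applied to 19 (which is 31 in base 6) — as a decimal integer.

19 = (3,1)_6 → 3² + 1² = 10
10 = (1,4)_6 → 1² + 4² = 17
17 = (2,5)_6 → 2² + 5² = 29
29 = (4,5)_6 → 4² + 5² = 41
41 = (1,0,5)_6 → 1² + 0² + 5² = 26

26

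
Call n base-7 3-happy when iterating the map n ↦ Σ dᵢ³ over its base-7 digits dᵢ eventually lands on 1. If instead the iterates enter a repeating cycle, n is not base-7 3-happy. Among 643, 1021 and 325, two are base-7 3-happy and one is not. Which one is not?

1021

643: 643 → 433 → 343 → 1  — reaches 1 (base-7 3-happy)
1021: 1021 → 565 → 217 → 91 → 217  — repeats 217 (not base-7 3-happy)
325: 325 → 307 → 433 → 343 → 1  — reaches 1 (base-7 3-happy)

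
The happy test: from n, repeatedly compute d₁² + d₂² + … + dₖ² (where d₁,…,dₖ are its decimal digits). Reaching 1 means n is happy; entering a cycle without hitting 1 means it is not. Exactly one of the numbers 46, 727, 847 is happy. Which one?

46: 46 → 52 → 29 → 85 → 89 → 145 → 42 → 20 → 4 → 16 → 37 → 58 → 89  — repeats 89 (not happy)
727: 727 → 102 → 5 → 25 → 29 → 85 → 89 → 145 → 42 → 20 → 4 → 16 → 37 → 58 → 89  — repeats 89 (not happy)
847: 847 → 129 → 86 → 100 → 1  — reaches 1 (happy)

847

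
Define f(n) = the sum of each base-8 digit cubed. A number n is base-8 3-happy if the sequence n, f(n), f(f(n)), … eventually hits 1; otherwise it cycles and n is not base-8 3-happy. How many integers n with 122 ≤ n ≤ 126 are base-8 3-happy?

122: 122 → 352 → 189 → 476 → 434 → 440 → 559 → 469 → 476  (repeats 476)
123: 123 → 371 → 368 → 341 → 258 → 72 → 2 → 8 → 1  (reaches 1)
124: 124 → 408 → 243 → 270 → 281 → 92 → 92  (repeats 92)
125: 125 → 469 → 476 → 434 → 440 → 559 → 469  (repeats 469)
126: 126 → 560 → 217 → 55 → 559 → 469 → 476 → 434 → 440 → 559  (repeats 559)
base-8 3-happy: 123

1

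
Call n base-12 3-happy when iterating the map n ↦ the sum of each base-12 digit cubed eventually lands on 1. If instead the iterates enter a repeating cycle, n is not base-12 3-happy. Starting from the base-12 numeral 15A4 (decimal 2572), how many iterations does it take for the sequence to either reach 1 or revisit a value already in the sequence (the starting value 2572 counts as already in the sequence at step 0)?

2572 = (1,5,10,4)_12 → 1³ + 5³ + 10³ + 4³ = 1190
1190 = (8,3,2)_12 → 8³ + 3³ + 2³ = 547
547 = (3,9,7)_12 → 3³ + 9³ + 7³ = 1099
1099 = (7,7,7)_12 → 7³ + 7³ + 7³ = 1029
1029 = (7,1,9)_12 → 7³ + 1³ + 9³ = 1073
1073 = (7,5,5)_12 → 7³ + 5³ + 5³ = 593
593 = (4,1,5)_12 → 4³ + 1³ + 5³ = 190
190 = (1,3,10)_12 → 1³ + 3³ + 10³ = 1028
1028 = (7,1,8)_12 → 7³ + 1³ + 8³ = 856
856 = (5,11,4)_12 → 5³ + 11³ + 4³ = 1520
1520 = (10,6,8)_12 → 10³ + 6³ + 8³ = 1728
1728 = (1,0,0,0)_12 → 1³ + 0³ + 0³ + 0³ = 1  — reached 1.
That took 12 steps.

12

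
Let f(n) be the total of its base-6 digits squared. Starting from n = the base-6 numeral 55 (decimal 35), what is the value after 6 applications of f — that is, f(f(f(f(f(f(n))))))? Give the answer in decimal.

41

35 = (5,5)_6 → 50
50 = (1,2,2)_6 → 9
9 = (1,3)_6 → 10
10 = (1,4)_6 → 17
17 = (2,5)_6 → 29
29 = (4,5)_6 → 41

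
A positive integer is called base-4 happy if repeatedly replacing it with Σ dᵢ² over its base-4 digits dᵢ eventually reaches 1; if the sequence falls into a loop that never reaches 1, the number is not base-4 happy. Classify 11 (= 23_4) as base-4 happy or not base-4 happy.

base-4 happy

11 = (2,3)_4 → 2² + 3² = 4 + 9 = 13
13 = (3,1)_4 → 3² + 1² = 9 + 1 = 10
10 = (2,2)_4 → 2² + 2² = 4 + 4 = 8
8 = (2,0)_4 → 2² + 0² = 4 + 0 = 4
4 = (1,0)_4 → 1² + 0² = 1 + 0 = 1  — reached 1.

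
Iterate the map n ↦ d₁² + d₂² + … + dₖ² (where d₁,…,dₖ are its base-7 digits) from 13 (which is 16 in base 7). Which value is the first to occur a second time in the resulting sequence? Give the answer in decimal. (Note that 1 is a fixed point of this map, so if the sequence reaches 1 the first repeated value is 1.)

13

13 = (1,6)_7 → 37
37 = (5,2)_7 → 29
29 = (4,1)_7 → 17
17 = (2,3)_7 → 13  — 13 already appeared earlier.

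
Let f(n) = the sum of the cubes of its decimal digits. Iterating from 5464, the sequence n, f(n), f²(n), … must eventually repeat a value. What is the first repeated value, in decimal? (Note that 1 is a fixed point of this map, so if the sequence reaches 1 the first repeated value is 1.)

5464 → 5³ + 4³ + 6³ + 4³ = 125 + 64 + 216 + 64 = 469
469 → 4³ + 6³ + 9³ = 64 + 216 + 729 = 1009
1009 → 1³ + 0³ + 0³ + 9³ = 1 + 0 + 0 + 729 = 730
730 → 7³ + 3³ + 0³ = 343 + 27 + 0 = 370
370 → 3³ + 7³ + 0³ = 27 + 343 + 0 = 370  — 370 already appeared earlier.

370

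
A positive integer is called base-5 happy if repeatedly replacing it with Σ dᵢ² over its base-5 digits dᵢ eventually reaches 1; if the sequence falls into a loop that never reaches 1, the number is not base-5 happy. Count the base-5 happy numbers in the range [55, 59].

55: 55 → 5 → 1  (reaches 1)
56: 56 → 6 → 2 → 4 → 16 → 10 → 4  (repeats 4)
57: 57 → 9 → 17 → 13 → 13  (repeats 13)
58: 58 → 14 → 20 → 16 → 10 → 4 → 16  (repeats 16)
59: 59 → 21 → 17 → 13 → 13  (repeats 13)
base-5 happy: 55

1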